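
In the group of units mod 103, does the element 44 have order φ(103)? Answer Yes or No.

Yes

φ(103) = 103 − 1 = 102 = 2 · 3 · 17.
44 is a primitive root mod 103 iff 44^(φ(103)/q) ≢ 1 for every prime q | φ(103), i.e. q ∈ {2, 3, 17}.
44^51 ≡ 102 (mod 103)  [q = 2: ≢ 1 ✓]
44^34 ≡ 46 (mod 103)  [q = 3: ≢ 1 ✓]
44^6 ≡ 9 (mod 103)  [q = 17: ≢ 1 ✓]
None equal 1, so ord_103(44) = 102: 44 is a primitive root.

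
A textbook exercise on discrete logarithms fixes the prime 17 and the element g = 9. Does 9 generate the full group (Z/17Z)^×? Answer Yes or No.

No

φ(17) = 17 − 1 = 16 = 2^4.
It suffices to check that the order of 9 is not a proper divisor of 16: compute 9^(16/q) for q ∈ {2}.
9^8 ≡ 1 (mod 17)  [q = 2: ≡ 1 ✗]
The check at q = 2 fails, so 9 generates a proper subgroup.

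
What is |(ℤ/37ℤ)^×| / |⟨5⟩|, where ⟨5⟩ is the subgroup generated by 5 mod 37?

1

Since 5 ∈ (Z/37Z)^×, its order divides φ(37) = 37 − 1 = 36 = 2^2 · 3^2.
Divisors of 36: 1, 2, 3, 4, 6, 9, 12, 18, 36.
Check 5^d mod 37 for each divisor in increasing order:
5^1 ≡ 5 (mod 37)
5^2 ≡ 25 (mod 37)
5^3 ≡ 14 (mod 37)
5^4 ≡ 33 (mod 37)
5^6 ≡ 11 (mod 37)
5^9 ≡ 6 (mod 37)
5^12 ≡ 10 (mod 37)
5^18 ≡ 36 (mod 37)
5^36 ≡ 1 (mod 37) ✓
The order of 5 is 36, so the subgroup it generates has 36 elements.
[(Z/37Z)^× : ⟨5⟩] = 36/36 = 1.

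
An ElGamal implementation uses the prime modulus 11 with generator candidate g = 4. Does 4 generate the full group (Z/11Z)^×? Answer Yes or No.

No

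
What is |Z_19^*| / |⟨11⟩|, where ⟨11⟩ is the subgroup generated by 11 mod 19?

6

ord(11) | φ(19) = 19 − 1 = 18 = 2 · 3^2.
Divisors of 18: 1, 2, 3, 6, 9, 18.
Test each divisor d:
11^1 ≡ 11 (mod 19)
11^2 ≡ 7 (mod 19)
11^3 ≡ 1 (mod 19) ✓
The order of 11 is 3, so the subgroup it generates has 3 elements.
[(Z/19Z)^× : ⟨11⟩] = 18/3 = 6.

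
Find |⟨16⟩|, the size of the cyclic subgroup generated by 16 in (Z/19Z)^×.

Since 16 ∈ (Z/19Z)^×, its order divides φ(19) = 19 − 1 = 18 = 2 · 3^2.
Divisors of 18: 1, 2, 3, 6, 9, 18.
Test each divisor d:
16^1 ≡ 16 (mod 19)
16^2 ≡ 9 (mod 19)
16^3 ≡ 11 (mod 19)
16^6 ≡ 7 (mod 19)
16^9 ≡ 1 (mod 19) ✓
The smallest such exponent is 9, so the order of 16 is 9.

9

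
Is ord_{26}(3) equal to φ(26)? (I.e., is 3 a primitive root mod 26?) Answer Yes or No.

No

φ(26) = φ(2)·φ(13) = 1·12 = 12 = 2^2 · 3.
An element g generates (Z/26Z)^× iff g^(12/q) ≢ 1 (mod 26) for each prime q ∈ {2, 3}.
3^6 ≡ 1 (mod 26)  [q = 2: ≡ 1 ✗]
3^4 ≡ 3 (mod 26)  [q = 3: ≢ 1 ✓]
3^6 ≡ 1 shows ord(3) | 6, strictly less than φ(26); not a primitive root.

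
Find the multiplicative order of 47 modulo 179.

89

Since 47 ∈ (Z/179Z)^×, its order divides φ(179) = 179 − 1 = 178 = 2 · 89.
Divisors of 178: 1, 2, 89, 178.
Test each divisor d:
47^1 ≡ 47 (mod 179)
47^2 ≡ 61 (mod 179)
47^89 ≡ 1 (mod 179) ✓
So ord_179(47) = 89.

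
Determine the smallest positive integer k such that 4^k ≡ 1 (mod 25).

10

Since 4 ∈ (Z/25Z)^×, its order divides φ(25) = φ(5^2) = 5·(5−1) = 20 = 2^2 · 5.
Divisors of 20: 1, 2, 4, 5, 10, 20.
Check 4^d mod 25 for each divisor in increasing order:
4^1 ≡ 4 (mod 25)
4^2 ≡ 16 (mod 25)
4^4 ≡ 6 (mod 25)
4^5 ≡ 24 (mod 25)
4^10 ≡ 1 (mod 25) ✓
The smallest such exponent is 10, so the order of 4 is 10.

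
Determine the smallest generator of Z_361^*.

φ(361) = φ(19^2) = 19·(19−1) = 342 = 2 · 3^2 · 19.
g is a primitive root iff g^(342/q) ≢ 1 (mod 361) for each prime q ∈ {2, 3, 19}.
g = 2: 2^171 ≡ 360; 2^114 ≡ 292; 2^18 ≡ 58 — none is 1, so 2 is a primitive root.
So 2 is the smallest generator of (Z/361Z)^×.

2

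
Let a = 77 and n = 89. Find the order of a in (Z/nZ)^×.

ord(77) | φ(89) = 89 − 1 = 88 = 2^3 · 11.
Divisors of 88: 1, 2, 4, 8, 11, 22, 44, 88.
Evaluate successive powers at the divisors of 88:
77^1 ≡ 77 (mod 89)
77^2 ≡ 55 (mod 89)
77^4 ≡ 88 (mod 89)
77^8 ≡ 1 (mod 89) ✓
The smallest such exponent is 8, so the order of 77 is 8.

8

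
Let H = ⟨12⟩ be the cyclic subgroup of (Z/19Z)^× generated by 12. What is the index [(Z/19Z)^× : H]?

3

ord(12) | φ(19) = 19 − 1 = 18 = 2 · 3^2.
Divisors of 18: 1, 2, 3, 6, 9, 18.
Compute 12^d (mod 19) for the divisors d until we hit 1:
12^1 ≡ 12 (mod 19)
12^2 ≡ 11 (mod 19)
12^3 ≡ 18 (mod 19)
12^6 ≡ 1 (mod 19) ✓
So ord_19(12) = 6, hence |⟨12⟩| = 6.
Index = |(Z/19Z)^×| / |⟨12⟩| = 18 / 6 = 3.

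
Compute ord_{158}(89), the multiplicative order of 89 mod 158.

13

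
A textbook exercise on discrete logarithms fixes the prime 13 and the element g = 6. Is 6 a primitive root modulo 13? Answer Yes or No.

φ(13) = 13 − 1 = 12 = 2^2 · 3.
Test 6^(12/q) mod 13 for each prime factor q of 12:
6^6 ≡ 12 (mod 13)  [q = 2: ≢ 1 ✓]
6^4 ≡ 9 (mod 13)  [q = 3: ≢ 1 ✓]
Every test exponent gives a nontrivial residue, hence 6 generates the full group.

Yes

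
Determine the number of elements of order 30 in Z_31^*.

8

φ(31) = 31 − 1 = 30 = 2 · 3 · 5.
In a cyclic group of order 30, there are φ(d) elements of order d for each divisor d of 30, and zero for non-divisors.
30 = 2 · 3 · 5 divides 30, and φ(30) = 8.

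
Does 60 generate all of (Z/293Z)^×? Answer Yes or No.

φ(293) = 293 − 1 = 292 = 2^2 · 73.
It suffices to check that the order of 60 is not a proper divisor of 292: compute 60^(292/q) for q ∈ {2, 73}.
60^146 ≡ 1 (mod 293)  [q = 2: ≡ 1 ✗]
60^4 ≡ 24 (mod 293)  [q = 73: ≢ 1 ✓]
Since 60^146 ≡ 1, the order of 60 divides 146 < 292, so 60 is not a primitive root.

No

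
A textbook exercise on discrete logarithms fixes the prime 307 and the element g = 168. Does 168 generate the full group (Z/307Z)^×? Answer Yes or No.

No

φ(307) = 307 − 1 = 306 = 2 · 3^2 · 17.
It suffices to check that the order of 168 is not a proper divisor of 306: compute 168^(306/q) for q ∈ {2, 3, 17}.
168^153 ≡ 1 (mod 307)  [q = 2: ≡ 1 ✗]
168^102 ≡ 17 (mod 307)  [q = 3: ≢ 1 ✓]
168^18 ≡ 1 (mod 307)  [q = 17: ≡ 1 ✗]
168^153 ≡ 1 shows ord(168) | 153, strictly less than φ(307); not a primitive root.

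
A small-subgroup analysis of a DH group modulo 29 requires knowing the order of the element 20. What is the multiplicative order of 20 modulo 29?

7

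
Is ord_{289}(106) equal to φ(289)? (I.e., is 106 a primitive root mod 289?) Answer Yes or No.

No

φ(289) = φ(17^2) = 17·(17−1) = 272 = 2^4 · 17.
An element g generates (Z/289Z)^× iff g^(272/q) ≢ 1 (mod 289) for each prime q ∈ {2, 17}.
106^136 ≡ 1 (mod 289)  [q = 2: ≡ 1 ✗]
106^16 ≡ 273 (mod 289)  [q = 17: ≢ 1 ✓]
The check at q = 2 fails, so 106 generates a proper subgroup.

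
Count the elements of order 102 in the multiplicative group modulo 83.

0

φ(83) = 83 − 1 = 82 = 2 · 41.
In a cyclic group of order 82, there are φ(d) elements of order d for each divisor d of 82, and zero for non-divisors.
Since 102 ∤ 82, the count is 0.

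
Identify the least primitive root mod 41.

6

φ(41) = 41 − 1 = 40 = 2^3 · 5.
g is a primitive root iff g^(40/q) ≢ 1 (mod 41) for each prime q ∈ {2, 5}.
g = 2: 2^20 ≡ 1 — hits 1, so not a primitive root.
g = 3: 3^20 ≡ 40; 3^8 ≡ 1 — hits 1, so not a primitive root.
g = 4: 4^20 ≡ 1 — hits 1, so not a primitive root.
g = 5: 5^20 ≡ 1 — hits 1, so not a primitive root.
g = 6: 6^20 ≡ 40; 6^8 ≡ 10 — none is 1, so 6 is a primitive root.
So 6 is the smallest generator of (Z/41Z)^×.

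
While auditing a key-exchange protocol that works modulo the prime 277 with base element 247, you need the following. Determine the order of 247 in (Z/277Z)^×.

46

By Lagrange's theorem, ord_277(247) divides φ(277) = 277 − 1 = 276 = 2^2 · 3 · 23.
Divisors of 276: 1, 2, 3, 4, 6, 12, 23, 46, 69, 92, 138, 276.
Check 247^d mod 277 for each divisor in increasing order:
247^1 ≡ 247 (mod 277)
247^2 ≡ 69 (mod 277)
247^3 ≡ 146 (mod 277)
247^4 ≡ 52 (mod 277)
247^6 ≡ 264 (mod 277)
247^12 ≡ 169 (mod 277)
247^23 ≡ 276 (mod 277)
247^46 ≡ 1 (mod 277) ✓
Therefore the multiplicative order of 247 modulo 277 is 46.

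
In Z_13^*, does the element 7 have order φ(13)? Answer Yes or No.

φ(13) = 13 − 1 = 12 = 2^2 · 3.
Test 7^(12/q) mod 13 for each prime factor q of 12:
7^6 ≡ 12 (mod 13)  [q = 2: ≢ 1 ✓]
7^4 ≡ 9 (mod 13)  [q = 3: ≢ 1 ✓]
None equal 1, so ord_13(7) = 12: 7 is a primitive root.

Yes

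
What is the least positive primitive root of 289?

φ(289) = φ(17^2) = 17·(17−1) = 272 = 2^4 · 17.
Test candidates g = 2, 3, … against the prime factors q ∈ {2, 17} of φ(289): g is a generator iff g^(272/q) ≢ 1 for every such q.
g = 2: 2^136 ≡ 1 — hits 1, so not a primitive root.
g = 3: 3^136 ≡ 288; 3^16 ≡ 171 — none is 1, so 3 is a primitive root.
So 3 is the smallest generator of (Z/289Z)^×.

3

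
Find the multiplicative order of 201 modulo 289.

272

Since 201 ∈ (Z/289Z)^×, its order divides φ(289) = φ(17^2) = 17·(17−1) = 272 = 2^4 · 17.
Divisors of 272: 1, 2, 4, 8, 16, 17, 34, 68, 136, 272.
Check 201^d mod 289 for each divisor in increasing order:
201^1 ≡ 201 (mod 289)
201^2 ≡ 230 (mod 289)
201^4 ≡ 13 (mod 289)
201^8 ≡ 169 (mod 289)
201^16 ≡ 239 (mod 289)
201^17 ≡ 65 (mod 289)
201^34 ≡ 179 (mod 289)
201^68 ≡ 251 (mod 289)
201^136 ≡ 288 (mod 289)
201^272 ≡ 1 (mod 289) ✓
Therefore the multiplicative order of 201 modulo 289 is 272.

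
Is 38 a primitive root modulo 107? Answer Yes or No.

φ(107) = 107 − 1 = 106 = 2 · 53.
An element g generates (Z/107Z)^× iff g^(106/q) ≢ 1 (mod 107) for each prime q ∈ {2, 53}.
38^53 ≡ 106 (mod 107)  [q = 2: ≢ 1 ✓]
38^2 ≡ 53 (mod 107)  [q = 53: ≢ 1 ✓]
Every test exponent gives a nontrivial residue, hence 38 generates the full group.

Yes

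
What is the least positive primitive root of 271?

6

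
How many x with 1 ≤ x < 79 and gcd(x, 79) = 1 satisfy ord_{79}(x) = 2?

φ(79) = 79 − 1 = 78 = 2 · 3 · 13.
(Z/79Z)^× is cyclic (|G| = 78); a cyclic group of order m has exactly φ(d) elements of each order d | m, and none otherwise.
2 | 78, and φ(2) = 2 − 1 = 1.

1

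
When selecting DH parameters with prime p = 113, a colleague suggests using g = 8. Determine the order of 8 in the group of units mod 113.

ord(8) | φ(113) = 113 − 1 = 112 = 2^4 · 7.
Divisors of 112: 1, 2, 4, 7, 8, 14, 16, 28, 56, 112.
Compute 8^d (mod 113) for the divisors d until we hit 1:
8^1 ≡ 8 (mod 113)
8^2 ≡ 64 (mod 113)
8^4 ≡ 28 (mod 113)
8^7 ≡ 98 (mod 113)
8^8 ≡ 106 (mod 113)
8^14 ≡ 112 (mod 113)
8^16 ≡ 49 (mod 113)
8^28 ≡ 1 (mod 113) ✓
So ord_113(8) = 28.

28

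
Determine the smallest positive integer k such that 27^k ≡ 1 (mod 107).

53

By Lagrange's theorem, ord_107(27) divides φ(107) = 107 − 1 = 106 = 2 · 53.
Divisors of 106: 1, 2, 53, 106.
Compute 27^d (mod 107) for the divisors d until we hit 1:
27^1 ≡ 27
27^2 ≡ 87
27^53 ≡ 1
The smallest such exponent is 53, so the order of 27 is 53.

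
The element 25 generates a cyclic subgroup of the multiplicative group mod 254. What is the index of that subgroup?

6

ord(25) | φ(254) = φ(2)·φ(127) = 1·126 = 126 = 2 · 3^2 · 7.
Divisors of 126: 1, 2, 3, 6, 7, 9, 14, 18, 21, 42, 63, 126.
Test each divisor d:
25^1 ≡ 25
25^2 ≡ 117
25^3 ≡ 131
25^6 ≡ 143
25^7 ≡ 19
25^9 ≡ 191
25^14 ≡ 107
25^18 ≡ 159
25^21 ≡ 1
The order of 25 is 21, so the subgroup it generates has 21 elements.
[(Z/254Z)^× : ⟨25⟩] = 126/21 = 6.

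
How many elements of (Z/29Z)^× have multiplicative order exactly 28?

12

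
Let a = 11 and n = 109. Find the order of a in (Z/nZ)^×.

By Lagrange's theorem, ord_109(11) divides φ(109) = 109 − 1 = 108 = 2^2 · 3^3.
Divisors of 108: 1, 2, 3, 4, 6, 9, 12, 18, 27, 36, 54, 108.
Test each divisor d:
11^1 ≡ 11
11^2 ≡ 12
11^3 ≡ 23
11^4 ≡ 35
11^6 ≡ 93
11^9 ≡ 68
11^12 ≡ 38
11^18 ≡ 46
11^27 ≡ 76
11^36 ≡ 45
11^54 ≡ 108
11^108 ≡ 1
Therefore the multiplicative order of 11 modulo 109 is 108.

108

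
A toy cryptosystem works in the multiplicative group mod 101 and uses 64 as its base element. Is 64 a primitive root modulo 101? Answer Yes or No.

φ(101) = 101 − 1 = 100 = 2^2 · 5^2.
It suffices to check that the order of 64 is not a proper divisor of 100: compute 64^(100/q) for q ∈ {2, 5}.
64^50 ≡ 1 (mod 101)  [q = 2: ≡ 1 ✗]
64^20 ≡ 95 (mod 101)  [q = 5: ≢ 1 ✓]
64^50 ≡ 1 shows ord(64) | 50, strictly less than φ(101); not a primitive root.

No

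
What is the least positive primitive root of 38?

3

φ(38) = φ(2)·φ(19) = 1·18 = 18 = 2 · 3^2.
g is a primitive root iff g^(18/q) ≢ 1 (mod 38) for each prime q ∈ {2, 3}.
g = 2: gcd(2, 38) = 2 > 1, not a unit — skip.
g = 3: 3^9 ≡ 37; 3^6 ≡ 7 — none is 1, so 3 is a primitive root.
So 3 is the smallest generator of (Z/38Z)^×.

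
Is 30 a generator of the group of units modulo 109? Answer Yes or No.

Yes

φ(109) = 109 − 1 = 108 = 2^2 · 3^3.
An element g generates (Z/109Z)^× iff g^(108/q) ≢ 1 (mod 109) for each prime q ∈ {2, 3}.
30^54 ≡ 108 (mod 109)  [q = 2: ≢ 1 ✓]
30^36 ≡ 45 (mod 109)  [q = 3: ≢ 1 ✓]
None equal 1, so ord_109(30) = 108: 30 is a primitive root.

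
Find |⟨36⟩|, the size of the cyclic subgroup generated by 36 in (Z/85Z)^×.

8

ord(36) | φ(85) = φ(5·17) = (5−1)·(17−1) = 4·16 = 64 = 2^6.
Divisors of 64: 1, 2, 4, 8, 16, 32, 64.
Compute 36^d (mod 85) for the divisors d until we hit 1:
36^1 ≡ 36 (mod 85)
36^2 ≡ 21 (mod 85)
36^4 ≡ 16 (mod 85)
36^8 ≡ 1 (mod 85) ✓
So ord_85(36) = 8.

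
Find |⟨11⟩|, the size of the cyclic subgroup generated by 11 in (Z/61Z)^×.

ord(11) | φ(61) = 61 − 1 = 60 = 2^2 · 3 · 5.
Divisors of 60: 1, 2, 3, 4, 5, 6, 10, 12, 15, 20, 30, 60.
Check 11^d mod 61 for each divisor in increasing order:
11^1 ≡ 11 (mod 61)
11^2 ≡ 60 (mod 61)
11^3 ≡ 50 (mod 61)
11^4 ≡ 1 (mod 61) ✓
So ord_61(11) = 4.

4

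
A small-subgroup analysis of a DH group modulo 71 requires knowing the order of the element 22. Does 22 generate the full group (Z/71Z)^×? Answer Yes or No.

φ(71) = 71 − 1 = 70 = 2 · 5 · 7.
An element g generates (Z/71Z)^× iff g^(70/q) ≢ 1 (mod 71) for each prime q ∈ {2, 5, 7}.
22^35 ≡ 70 (mod 71)  [q = 2: ≢ 1 ✓]
22^14 ≡ 5 (mod 71)  [q = 5: ≢ 1 ✓]
22^10 ≡ 37 (mod 71)  [q = 7: ≢ 1 ✓]
Every test exponent gives a nontrivial residue, hence 22 generates the full group.

Yes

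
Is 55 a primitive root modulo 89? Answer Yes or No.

φ(89) = 89 − 1 = 88 = 2^3 · 11.
It suffices to check that the order of 55 is not a proper divisor of 88: compute 55^(88/q) for q ∈ {2, 11}.
55^44 ≡ 1 (mod 89)  [q = 2: ≡ 1 ✗]
55^8 ≡ 1 (mod 89)  [q = 11: ≡ 1 ✗]
55^44 ≡ 1 shows ord(55) | 44, strictly less than φ(89); not a primitive root.

No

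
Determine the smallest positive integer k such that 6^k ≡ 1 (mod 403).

12

The order of 6 must divide φ(403) = φ(13·31) = (13−1)·(31−1) = 12·30 = 360 = 2^3 · 3^2 · 5.
Divisors of 360: 1, 2, 3, 4, 5, 6, 8, 9, 10, 12, 15, 18, 20, 24, 30, 36, 40, 45, 60, 72, 90, 120, 180, 360.
Evaluate successive powers at the divisors of 360:
6^1 ≡ 6
6^2 ≡ 36
6^3 ≡ 216
6^4 ≡ 87
6^5 ≡ 119
6^6 ≡ 311
6^8 ≡ 315
6^9 ≡ 278
6^10 ≡ 56
6^12 ≡ 1
The smallest such exponent is 12, so the order of 6 is 12.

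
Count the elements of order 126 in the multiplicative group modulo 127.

φ(127) = 127 − 1 = 126 = 2 · 3^2 · 7.
In a cyclic group of order 126, there are φ(d) elements of order d for each divisor d of 126, and zero for non-divisors.
126 = 2 · 3^2 · 7 divides 126, and φ(126) = 36.

36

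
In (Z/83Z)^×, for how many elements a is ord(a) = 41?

φ(83) = 83 − 1 = 82 = 2 · 41.
(Z/83Z)^× is cyclic (|G| = 82); a cyclic group of order m has exactly φ(d) elements of each order d | m, and none otherwise.
41 | 82, and φ(41) = 41 − 1 = 40.

40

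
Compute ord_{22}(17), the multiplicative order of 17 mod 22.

10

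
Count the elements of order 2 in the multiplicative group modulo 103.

1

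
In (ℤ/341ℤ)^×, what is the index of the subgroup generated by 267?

ord(267) | φ(341) = φ(11·31) = (11−1)·(31−1) = 10·30 = 300 = 2^2 · 3 · 5^2.
Divisors of 300: 1, 2, 3, 4, 5, 6, 10, 12, 15, 20, 25, 30, 50, 60, 75, 100, 150, 300.
Evaluate successive powers at the divisors of 300:
267^1 ≡ 267
267^2 ≡ 20
267^3 ≡ 225
267^4 ≡ 59
267^5 ≡ 67
267^6 ≡ 157
267^10 ≡ 56
267^12 ≡ 97
267^15 ≡ 1
Thus |⟨267⟩| = ord(267) = 15.
[(Z/341Z)^× : ⟨267⟩] = 300/15 = 20.

20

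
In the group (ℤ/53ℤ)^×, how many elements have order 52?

24

φ(53) = 53 − 1 = 52 = 2^2 · 13.
Since (Z/53Z)^× is cyclic of order 52, the number of elements of order d is φ(d) when d | 52 and 0 otherwise.
52 = 2^2 · 13 divides 52, and φ(52) = 24.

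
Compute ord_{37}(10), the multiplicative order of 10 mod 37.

3

Since 10 ∈ (Z/37Z)^×, its order divides φ(37) = 37 − 1 = 36 = 2^2 · 3^2.
Divisors of 36: 1, 2, 3, 4, 6, 9, 12, 18, 36.
Evaluate successive powers at the divisors of 36:
10^1 ≡ 10
10^2 ≡ 26
10^3 ≡ 1
Hence ord(10) = 3.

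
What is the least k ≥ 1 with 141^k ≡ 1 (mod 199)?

18

Since 141 ∈ (Z/199Z)^×, its order divides φ(199) = 199 − 1 = 198 = 2 · 3^2 · 11.
Divisors of 198: 1, 2, 3, 6, 9, 11, 18, 22, 33, 66, 99, 198.
Compute 141^d (mod 199) for the divisors d until we hit 1:
141^1 ≡ 141 (mod 199)
141^2 ≡ 180 (mod 199)
141^3 ≡ 107 (mod 199)
141^6 ≡ 106 (mod 199)
141^9 ≡ 198 (mod 199)
141^11 ≡ 19 (mod 199)
141^18 ≡ 1 (mod 199) ✓
So ord_199(141) = 18.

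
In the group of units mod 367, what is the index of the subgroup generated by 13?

2

ord(13) | φ(367) = 367 − 1 = 366 = 2 · 3 · 61.
Divisors of 366: 1, 2, 3, 6, 61, 122, 183, 366.
Evaluate successive powers at the divisors of 366:
13^1 ≡ 13
13^2 ≡ 169
13^3 ≡ 362
13^6 ≡ 25
13^61 ≡ 83
13^122 ≡ 283
13^183 ≡ 1
The order of 13 is 183, so the subgroup it generates has 183 elements.
The index is φ(367) / ord(13) = 366 / 183 = 2.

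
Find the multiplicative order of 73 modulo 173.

86

Since 73 ∈ (Z/173Z)^×, its order divides φ(173) = 173 − 1 = 172 = 2^2 · 43.
Divisors of 172: 1, 2, 4, 43, 86, 172.
Compute 73^d (mod 173) for the divisors d until we hit 1:
73^1 ≡ 73
73^2 ≡ 139
73^4 ≡ 118
73^43 ≡ 172
73^86 ≡ 1
Therefore the multiplicative order of 73 modulo 173 is 86.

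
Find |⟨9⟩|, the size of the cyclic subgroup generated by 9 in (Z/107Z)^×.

The order of 9 must divide φ(107) = 107 − 1 = 106 = 2 · 53.
Divisors of 106: 1, 2, 53, 106.
Check 9^d mod 107 for each divisor in increasing order:
9^1 ≡ 9 (mod 107)
9^2 ≡ 81 (mod 107)
9^53 ≡ 1 (mod 107) ✓
Therefore the multiplicative order of 9 modulo 107 is 53.

53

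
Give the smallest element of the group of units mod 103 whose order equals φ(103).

5

φ(103) = 103 − 1 = 102 = 2 · 3 · 17.
g is a primitive root iff g^(102/q) ≢ 1 (mod 103) for each prime q ∈ {2, 3, 17}.
g = 2: 2^51 ≡ 1 — hits 1, so not a primitive root.
g = 3: 3^51 ≡ 102; 3^34 ≡ 1 — hits 1, so not a primitive root.
g = 4: 4^51 ≡ 1 — hits 1, so not a primitive root.
g = 5: 5^51 ≡ 102; 5^34 ≡ 56; 5^6 ≡ 72 — none is 1, so 5 is a primitive root.
So 5 is the smallest generator of (Z/103Z)^×.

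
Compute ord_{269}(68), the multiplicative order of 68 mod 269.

ord(68) | φ(269) = 269 − 1 = 268 = 2^2 · 67.
Divisors of 268: 1, 2, 4, 67, 134, 268.
Test each divisor d:
68^1 ≡ 68 (mod 269)
68^2 ≡ 51 (mod 269)
68^4 ≡ 180 (mod 269)
68^67 ≡ 82 (mod 269)
68^134 ≡ 268 (mod 269)
68^268 ≡ 1 (mod 269) ✓
Hence ord(68) = 268.

268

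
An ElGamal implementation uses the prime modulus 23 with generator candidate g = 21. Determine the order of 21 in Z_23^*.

ord(21) | φ(23) = 23 − 1 = 22 = 2 · 11.
Divisors of 22: 1, 2, 11, 22.
Evaluate successive powers at the divisors of 22:
21^1 ≡ 21
21^2 ≡ 4
21^11 ≡ 22
21^22 ≡ 1
Therefore the multiplicative order of 21 modulo 23 is 22.

22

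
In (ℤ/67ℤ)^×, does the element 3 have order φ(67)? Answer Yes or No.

No

φ(67) = 67 − 1 = 66 = 2 · 3 · 11.
3 is a primitive root mod 67 iff 3^(φ(67)/q) ≢ 1 for every prime q | φ(67), i.e. q ∈ {2, 3, 11}.
3^33 ≡ 66 (mod 67)  [q = 2: ≢ 1 ✓]
3^22 ≡ 1 (mod 67)  [q = 3: ≡ 1 ✗]
3^6 ≡ 59 (mod 67)  [q = 11: ≢ 1 ✓]
Since 3^22 ≡ 1, the order of 3 divides 22 < 66, so 3 is not a primitive root.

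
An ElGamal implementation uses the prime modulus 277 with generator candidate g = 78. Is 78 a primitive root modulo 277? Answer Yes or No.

φ(277) = 277 − 1 = 276 = 2^2 · 3 · 23.
78 is a primitive root mod 277 iff 78^(φ(277)/q) ≢ 1 for every prime q | φ(277), i.e. q ∈ {2, 3, 23}.
78^138 ≡ 276 (mod 277)  [q = 2: ≢ 1 ✓]
78^92 ≡ 160 (mod 277)  [q = 3: ≢ 1 ✓]
78^12 ≡ 30 (mod 277)  [q = 23: ≢ 1 ✓]
All checks pass, so 78 has order 276 and is a primitive root modulo 277.

Yes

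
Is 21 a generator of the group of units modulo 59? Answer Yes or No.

No

φ(59) = 59 − 1 = 58 = 2 · 29.
21 is a primitive root mod 59 iff 21^(φ(59)/q) ≢ 1 for every prime q | φ(59), i.e. q ∈ {2, 29}.
21^29 ≡ 1 (mod 59)  [q = 2: ≡ 1 ✗]
21^2 ≡ 28 (mod 59)  [q = 29: ≢ 1 ✓]
The check at q = 2 fails, so 21 generates a proper subgroup.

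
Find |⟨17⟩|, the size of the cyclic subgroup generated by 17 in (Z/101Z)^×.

By Lagrange's theorem, ord_101(17) divides φ(101) = 101 − 1 = 100 = 2^2 · 5^2.
Divisors of 100: 1, 2, 4, 5, 10, 20, 25, 50, 100.
Compute 17^d (mod 101) for the divisors d until we hit 1:
17^1 ≡ 17
17^2 ≡ 87
17^4 ≡ 95
17^5 ≡ 100
17^10 ≡ 1
Hence ord(17) = 10.

10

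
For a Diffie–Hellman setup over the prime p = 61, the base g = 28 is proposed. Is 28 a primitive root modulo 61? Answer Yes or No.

No

φ(61) = 61 − 1 = 60 = 2^2 · 3 · 5.
Test 28^(60/q) mod 61 for each prime factor q of 60:
28^30 ≡ 60 (mod 61)  [q = 2: ≢ 1 ✓]
28^20 ≡ 1 (mod 61)  [q = 3: ≡ 1 ✗]
28^12 ≡ 9 (mod 61)  [q = 5: ≢ 1 ✓]
Since 28^20 ≡ 1, the order of 28 divides 20 < 60, so 28 is not a primitive root.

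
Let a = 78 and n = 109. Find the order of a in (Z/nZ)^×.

27

The order of 78 must divide φ(109) = 109 − 1 = 108 = 2^2 · 3^3.
Divisors of 108: 1, 2, 3, 4, 6, 9, 12, 18, 27, 36, 54, 108.
Compute 78^d (mod 109) for the divisors d until we hit 1:
78^1 ≡ 78 (mod 109)
78^2 ≡ 89 (mod 109)
78^3 ≡ 75 (mod 109)
78^4 ≡ 73 (mod 109)
78^6 ≡ 66 (mod 109)
78^9 ≡ 45 (mod 109)
78^12 ≡ 105 (mod 109)
78^18 ≡ 63 (mod 109)
78^27 ≡ 1 (mod 109) ✓
The smallest such exponent is 27, so the order of 78 is 27.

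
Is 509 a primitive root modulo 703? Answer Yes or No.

703 = 19 · 37 is a product of two distinct odd primes, so (Z/703Z)^× ≅ (Z/19Z)^× × (Z/37Z)^× is not cyclic.
No primitive root modulo 703 exists; in particular 509 is not one.

No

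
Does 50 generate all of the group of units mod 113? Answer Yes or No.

No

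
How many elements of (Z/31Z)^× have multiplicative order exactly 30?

φ(31) = 31 − 1 = 30 = 2 · 3 · 5.
(Z/31Z)^× is cyclic (|G| = 30); a cyclic group of order m has exactly φ(d) elements of each order d | m, and none otherwise.
30 = 2 · 3 · 5 divides 30, and φ(30) = 8.

8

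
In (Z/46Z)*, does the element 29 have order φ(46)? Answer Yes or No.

φ(46) = φ(2)·φ(23) = 1·22 = 22 = 2 · 11.
Test 29^(22/q) mod 46 for each prime factor q of 22:
29^11 ≡ 1 (mod 46)  [q = 2: ≡ 1 ✗]
29^2 ≡ 13 (mod 46)  [q = 11: ≢ 1 ✓]
Since 29^11 ≡ 1, the order of 29 divides 11 < 22, so 29 is not a primitive root.

No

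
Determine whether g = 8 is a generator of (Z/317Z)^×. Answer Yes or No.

Yes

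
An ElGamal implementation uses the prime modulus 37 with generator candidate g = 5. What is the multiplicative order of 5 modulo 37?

36

Since 5 ∈ (Z/37Z)^×, its order divides φ(37) = 37 − 1 = 36 = 2^2 · 3^2.
Divisors of 36: 1, 2, 3, 4, 6, 9, 12, 18, 36.
Compute 5^d (mod 37) for the divisors d until we hit 1:
5^1 ≡ 5 (mod 37)
5^2 ≡ 25 (mod 37)
5^3 ≡ 14 (mod 37)
5^4 ≡ 33 (mod 37)
5^6 ≡ 11 (mod 37)
5^9 ≡ 6 (mod 37)
5^12 ≡ 10 (mod 37)
5^18 ≡ 36 (mod 37)
5^36 ≡ 1 (mod 37) ✓
Hence ord(5) = 36.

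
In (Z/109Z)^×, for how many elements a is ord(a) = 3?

2

φ(109) = 109 − 1 = 108 = 2^2 · 3^3.
In a cyclic group of order 108, there are φ(d) elements of order d for each divisor d of 108, and zero for non-divisors.
3 | 108, and φ(3) = 3 − 1 = 2.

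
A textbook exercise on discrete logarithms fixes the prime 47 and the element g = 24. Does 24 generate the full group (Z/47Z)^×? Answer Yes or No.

No

φ(47) = 47 − 1 = 46 = 2 · 23.
Test 24^(46/q) mod 47 for each prime factor q of 46:
24^23 ≡ 1 (mod 47)  [q = 2: ≡ 1 ✗]
24^2 ≡ 12 (mod 47)  [q = 23: ≢ 1 ✓]
24^23 ≡ 1 shows ord(24) | 23, strictly less than φ(47); not a primitive root.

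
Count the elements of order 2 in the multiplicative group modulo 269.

1

φ(269) = 269 − 1 = 268 = 2^2 · 67.
Since (Z/269Z)^× is cyclic of order 268, the number of elements of order d is φ(d) when d | 268 and 0 otherwise.
2 | 268, and φ(2) = 2 − 1 = 1.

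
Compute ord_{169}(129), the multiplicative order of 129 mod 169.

26

Since 129 ∈ (Z/169Z)^×, its order divides φ(169) = φ(13^2) = 13·(13−1) = 156 = 2^2 · 3 · 13.
Divisors of 156: 1, 2, 3, 4, 6, 12, 13, 26, 39, 52, 78, 156.
Evaluate successive powers at the divisors of 156:
129^1 ≡ 129 (mod 169)
129^2 ≡ 79 (mod 169)
129^3 ≡ 51 (mod 169)
129^4 ≡ 157 (mod 169)
129^6 ≡ 66 (mod 169)
129^12 ≡ 131 (mod 169)
129^13 ≡ 168 (mod 169)
129^26 ≡ 1 (mod 169) ✓
Therefore the multiplicative order of 129 modulo 169 is 26.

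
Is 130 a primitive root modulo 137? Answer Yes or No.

φ(137) = 137 − 1 = 136 = 2^3 · 17.
130 is a primitive root mod 137 iff 130^(φ(137)/q) ≢ 1 for every prime q | φ(137), i.e. q ∈ {2, 17}.
130^68 ≡ 1 (mod 137)  [q = 2: ≡ 1 ✗]
130^8 ≡ 115 (mod 137)  [q = 17: ≢ 1 ✓]
The check at q = 2 fails, so 130 generates a proper subgroup.

No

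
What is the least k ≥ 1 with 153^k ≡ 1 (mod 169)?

ord(153) | φ(169) = φ(13^2) = 13·(13−1) = 156 = 2^2 · 3 · 13.
Divisors of 156: 1, 2, 3, 4, 6, 12, 13, 26, 39, 52, 78, 156.
Check 153^d mod 169 for each divisor in increasing order:
153^1 ≡ 153 (mod 169)
153^2 ≡ 87 (mod 169)
153^3 ≡ 129 (mod 169)
153^4 ≡ 133 (mod 169)
153^6 ≡ 79 (mod 169)
153^12 ≡ 157 (mod 169)
153^13 ≡ 23 (mod 169)
153^26 ≡ 22 (mod 169)
153^39 ≡ 168 (mod 169)
153^52 ≡ 146 (mod 169)
153^78 ≡ 1 (mod 169) ✓
So ord_169(153) = 78.

78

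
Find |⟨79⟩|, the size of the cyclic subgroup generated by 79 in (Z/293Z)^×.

292

ord(79) | φ(293) = 293 − 1 = 292 = 2^2 · 73.
Divisors of 292: 1, 2, 4, 73, 146, 292.
Compute 79^d (mod 293) for the divisors d until we hit 1:
79^1 ≡ 79 (mod 293)
79^2 ≡ 88 (mod 293)
79^4 ≡ 126 (mod 293)
79^73 ≡ 138 (mod 293)
79^146 ≡ 292 (mod 293)
79^292 ≡ 1 (mod 293) ✓
So ord_293(79) = 292.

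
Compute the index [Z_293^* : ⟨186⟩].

4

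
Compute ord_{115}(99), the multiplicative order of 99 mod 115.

22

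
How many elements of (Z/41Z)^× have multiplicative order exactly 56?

0

φ(41) = 41 − 1 = 40 = 2^3 · 5.
(Z/41Z)^× is cyclic (|G| = 40); a cyclic group of order m has exactly φ(d) elements of each order d | m, and none otherwise.
Here 40 is not a multiple of 56, so there are no elements of order 56.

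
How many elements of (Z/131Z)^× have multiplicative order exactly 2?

φ(131) = 131 − 1 = 130 = 2 · 5 · 13.
(Z/131Z)^× is cyclic (|G| = 130); a cyclic group of order m has exactly φ(d) elements of each order d | m, and none otherwise.
2 | 130, and φ(2) = 2 − 1 = 1.

1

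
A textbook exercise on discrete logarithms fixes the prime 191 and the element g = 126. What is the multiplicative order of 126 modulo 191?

190

By Lagrange's theorem, ord_191(126) divides φ(191) = 191 − 1 = 190 = 2 · 5 · 19.
Divisors of 190: 1, 2, 5, 10, 19, 38, 95, 190.
Test each divisor d:
126^1 ≡ 126
126^2 ≡ 23
126^5 ≡ 186
126^10 ≡ 25
126^19 ≡ 152
126^38 ≡ 184
126^95 ≡ 190
126^190 ≡ 1
The smallest such exponent is 190, so the order of 126 is 190.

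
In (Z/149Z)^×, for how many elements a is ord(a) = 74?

φ(149) = 149 − 1 = 148 = 2^2 · 37.
In a cyclic group of order 148, there are φ(d) elements of order d for each divisor d of 148, and zero for non-divisors.
74 = 2 · 37 divides 148, and φ(74) = 36.

36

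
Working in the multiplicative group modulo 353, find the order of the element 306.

Since 306 ∈ (Z/353Z)^×, its order divides φ(353) = 353 − 1 = 352 = 2^5 · 11.
Divisors of 352: 1, 2, 4, 8, 11, 16, 22, 32, 44, 88, 176, 352.
Test each divisor d:
306^1 ≡ 306 (mod 353)
306^2 ≡ 91 (mod 353)
306^4 ≡ 162 (mod 353)
306^8 ≡ 122 (mod 353)
306^11 ≡ 293 (mod 353)
306^16 ≡ 58 (mod 353)
306^22 ≡ 70 (mod 353)
306^32 ≡ 187 (mod 353)
306^44 ≡ 311 (mod 353)
306^88 ≡ 352 (mod 353)
306^176 ≡ 1 (mod 353) ✓
Hence ord(306) = 176.

176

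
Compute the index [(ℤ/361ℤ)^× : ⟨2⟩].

1

By Lagrange's theorem, ord_361(2) divides φ(361) = φ(19^2) = 19·(19−1) = 342 = 2 · 3^2 · 19.
Divisors of 342: 1, 2, 3, 6, 9, 18, 19, 38, 57, 114, 171, 342.
Evaluate successive powers at the divisors of 342:
2^1 ≡ 2
2^2 ≡ 4
2^3 ≡ 8
2^6 ≡ 64
2^9 ≡ 151
2^18 ≡ 58
2^19 ≡ 116
2^38 ≡ 99
2^57 ≡ 293
2^114 ≡ 292
2^171 ≡ 360
2^342 ≡ 1
So ord_361(2) = 342, hence |⟨2⟩| = 342.
The index is φ(361) / ord(2) = 342 / 342 = 1.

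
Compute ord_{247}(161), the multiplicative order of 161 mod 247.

36

ord(161) | φ(247) = φ(13·19) = (13−1)·(19−1) = 12·18 = 216 = 2^3 · 3^3.
Divisors of 216: 1, 2, 3, 4, 6, 8, 9, 12, 18, 24, 27, 36, 54, 72, 108, 216.
Evaluate successive powers at the divisors of 216:
161^1 ≡ 161
161^2 ≡ 233
161^3 ≡ 216
161^4 ≡ 196
161^6 ≡ 220
161^8 ≡ 131
161^9 ≡ 96
161^12 ≡ 235
161^18 ≡ 77
161^24 ≡ 144
161^27 ≡ 229
161^36 ≡ 1
The smallest such exponent is 36, so the order of 161 is 36.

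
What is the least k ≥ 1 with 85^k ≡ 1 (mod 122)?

20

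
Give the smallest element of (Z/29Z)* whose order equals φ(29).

φ(29) = 29 − 1 = 28 = 2^2 · 7.
Test candidates g = 2, 3, … against the prime factors q ∈ {2, 7} of φ(29): g is a generator iff g^(28/q) ≢ 1 for every such q.
g = 2: 2^14 ≡ 28; 2^4 ≡ 16 — none is 1, so 2 is a primitive root.
Hence the least primitive root of 29 is 2.

2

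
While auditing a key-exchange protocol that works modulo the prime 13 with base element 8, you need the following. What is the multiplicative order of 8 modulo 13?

4

By Lagrange's theorem, ord_13(8) divides φ(13) = 13 − 1 = 12 = 2^2 · 3.
Divisors of 12: 1, 2, 3, 4, 6, 12.
Evaluate successive powers at the divisors of 12:
8^1 ≡ 8
8^2 ≡ 12
8^3 ≡ 5
8^4 ≡ 1
The smallest such exponent is 4, so the order of 8 is 4.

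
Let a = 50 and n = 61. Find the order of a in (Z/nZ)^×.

ord(50) | φ(61) = 61 − 1 = 60 = 2^2 · 3 · 5.
Divisors of 60: 1, 2, 3, 4, 5, 6, 10, 12, 15, 20, 30, 60.
Evaluate successive powers at the divisors of 60:
50^1 ≡ 50 (mod 61)
50^2 ≡ 60 (mod 61)
50^3 ≡ 11 (mod 61)
50^4 ≡ 1 (mod 61) ✓
Hence ord(50) = 4.

4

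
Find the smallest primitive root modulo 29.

2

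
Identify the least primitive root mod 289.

3

φ(289) = φ(17^2) = 17·(17−1) = 272 = 2^4 · 17.
g is a primitive root iff g^(272/q) ≢ 1 (mod 289) for each prime q ∈ {2, 17}.
g = 2: 2^136 ≡ 1 — hits 1, so not a primitive root.
g = 3: 3^136 ≡ 288; 3^16 ≡ 171 — none is 1, so 3 is a primitive root.
The smallest primitive root modulo 289 is 3.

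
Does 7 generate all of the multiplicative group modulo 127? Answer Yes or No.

Yes

φ(127) = 127 − 1 = 126 = 2 · 3^2 · 7.
7 is a primitive root mod 127 iff 7^(φ(127)/q) ≢ 1 for every prime q | φ(127), i.e. q ∈ {2, 3, 7}.
7^63 ≡ 126 (mod 127)  [q = 2: ≢ 1 ✓]
7^42 ≡ 107 (mod 127)  [q = 3: ≢ 1 ✓]
7^18 ≡ 64 (mod 127)  [q = 7: ≢ 1 ✓]
All checks pass, so 7 has order 126 and is a primitive root modulo 127.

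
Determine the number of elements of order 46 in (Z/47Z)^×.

22

φ(47) = 47 − 1 = 46 = 2 · 23.
Since (Z/47Z)^× is cyclic of order 46, the number of elements of order d is φ(d) when d | 46 and 0 otherwise.
46 = 2 · 23 divides 46, and φ(46) = 22.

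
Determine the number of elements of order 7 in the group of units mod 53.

0

φ(53) = 53 − 1 = 52 = 2^2 · 13.
In a cyclic group of order 52, there are φ(d) elements of order d for each divisor d of 52, and zero for non-divisors.
Here 52 is not a multiple of 7, so there are no elements of order 7.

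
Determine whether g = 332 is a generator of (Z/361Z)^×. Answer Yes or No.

No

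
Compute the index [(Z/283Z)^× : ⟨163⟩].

ord(163) | φ(283) = 283 − 1 = 282 = 2 · 3 · 47.
Divisors of 282: 1, 2, 3, 6, 47, 94, 141, 282.
Test each divisor d:
163^1 ≡ 163
163^2 ≡ 250
163^3 ≡ 281
163^6 ≡ 4
163^47 ≡ 1
So ord_283(163) = 47, hence |⟨163⟩| = 47.
Index = |(Z/283Z)^×| / |⟨163⟩| = 282 / 47 = 6.

6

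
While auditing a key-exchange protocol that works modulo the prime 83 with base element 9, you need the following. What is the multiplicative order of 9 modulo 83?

41

ord(9) | φ(83) = 83 − 1 = 82 = 2 · 41.
Divisors of 82: 1, 2, 41, 82.
Evaluate successive powers at the divisors of 82:
9^1 ≡ 9 (mod 83)
9^2 ≡ 81 (mod 83)
9^41 ≡ 1 (mod 83) ✓
So ord_83(9) = 41.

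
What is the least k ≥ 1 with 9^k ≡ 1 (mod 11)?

5

The order of 9 must divide φ(11) = 11 − 1 = 10 = 2 · 5.
Divisors of 10: 1, 2, 5, 10.
Evaluate successive powers at the divisors of 10:
9^1 ≡ 9 (mod 11)
9^2 ≡ 4 (mod 11)
9^5 ≡ 1 (mod 11) ✓
Hence ord(9) = 5.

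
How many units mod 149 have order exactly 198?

0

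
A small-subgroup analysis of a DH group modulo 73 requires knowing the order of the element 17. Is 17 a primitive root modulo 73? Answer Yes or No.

φ(73) = 73 − 1 = 72 = 2^3 · 3^2.
It suffices to check that the order of 17 is not a proper divisor of 72: compute 17^(72/q) for q ∈ {2, 3}.
17^36 ≡ 72 (mod 73)  [q = 2: ≢ 1 ✓]
17^24 ≡ 1 (mod 73)  [q = 3: ≡ 1 ✗]
Since 17^24 ≡ 1, the order of 17 divides 24 < 72, so 17 is not a primitive root.

No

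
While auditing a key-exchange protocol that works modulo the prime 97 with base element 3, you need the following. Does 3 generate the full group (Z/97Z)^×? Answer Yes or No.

No

φ(97) = 97 − 1 = 96 = 2^5 · 3.
3 is a primitive root mod 97 iff 3^(φ(97)/q) ≢ 1 for every prime q | φ(97), i.e. q ∈ {2, 3}.
3^48 ≡ 1 (mod 97)  [q = 2: ≡ 1 ✗]
3^32 ≡ 35 (mod 97)  [q = 3: ≢ 1 ✓]
3^48 ≡ 1 shows ord(3) | 48, strictly less than φ(97); not a primitive root.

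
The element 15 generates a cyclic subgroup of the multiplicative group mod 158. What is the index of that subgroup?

The order of 15 must divide φ(158) = φ(2)·φ(79) = 1·78 = 78 = 2 · 3 · 13.
Divisors of 78: 1, 2, 3, 6, 13, 26, 39, 78.
Check 15^d mod 158 for each divisor in increasing order:
15^1 ≡ 15 (mod 158)
15^2 ≡ 67 (mod 158)
15^3 ≡ 57 (mod 158)
15^6 ≡ 89 (mod 158)
15^13 ≡ 157 (mod 158)
15^26 ≡ 1 (mod 158) ✓
So ord_158(15) = 26, hence |⟨15⟩| = 26.
Index = |(Z/158Z)^×| / |⟨15⟩| = 78 / 26 = 3.

3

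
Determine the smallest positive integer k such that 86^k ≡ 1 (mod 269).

268

Since 86 ∈ (Z/269Z)^×, its order divides φ(269) = 269 − 1 = 268 = 2^2 · 67.
Divisors of 268: 1, 2, 4, 67, 134, 268.
Test each divisor d:
86^1 ≡ 86
86^2 ≡ 133
86^4 ≡ 204
86^67 ≡ 82
86^134 ≡ 268
86^268 ≡ 1
Hence ord(86) = 268.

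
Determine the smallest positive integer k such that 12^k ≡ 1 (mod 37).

9

Since 12 ∈ (Z/37Z)^×, its order divides φ(37) = 37 − 1 = 36 = 2^2 · 3^2.
Divisors of 36: 1, 2, 3, 4, 6, 9, 12, 18, 36.
Evaluate successive powers at the divisors of 36:
12^1 ≡ 12 (mod 37)
12^2 ≡ 33 (mod 37)
12^3 ≡ 26 (mod 37)
12^4 ≡ 16 (mod 37)
12^6 ≡ 10 (mod 37)
12^9 ≡ 1 (mod 37) ✓
So ord_37(12) = 9.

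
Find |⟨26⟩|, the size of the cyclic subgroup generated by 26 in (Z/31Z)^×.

6

ord(26) | φ(31) = 31 − 1 = 30 = 2 · 3 · 5.
Divisors of 30: 1, 2, 3, 5, 6, 10, 15, 30.
Compute 26^d (mod 31) for the divisors d until we hit 1:
26^1 ≡ 26
26^2 ≡ 25
26^3 ≡ 30
26^5 ≡ 6
26^6 ≡ 1
Therefore the multiplicative order of 26 modulo 31 is 6.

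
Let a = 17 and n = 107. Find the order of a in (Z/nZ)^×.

By Lagrange's theorem, ord_107(17) divides φ(107) = 107 − 1 = 106 = 2 · 53.
Divisors of 106: 1, 2, 53, 106.
Evaluate successive powers at the divisors of 106:
17^1 ≡ 17 (mod 107)
17^2 ≡ 75 (mod 107)
17^53 ≡ 106 (mod 107)
17^106 ≡ 1 (mod 107) ✓
The smallest such exponent is 106, so the order of 17 is 106.

106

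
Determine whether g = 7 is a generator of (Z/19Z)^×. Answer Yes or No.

φ(19) = 19 − 1 = 18 = 2 · 3^2.
An element g generates (Z/19Z)^× iff g^(18/q) ≢ 1 (mod 19) for each prime q ∈ {2, 3}.
7^9 ≡ 1 (mod 19)  [q = 2: ≡ 1 ✗]
7^6 ≡ 1 (mod 19)  [q = 3: ≡ 1 ✗]
The check at q = 2 fails, so 7 generates a proper subgroup.

No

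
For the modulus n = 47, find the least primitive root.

5

φ(47) = 47 − 1 = 46 = 2 · 23.
g is a primitive root iff g^(46/q) ≢ 1 (mod 47) for each prime q ∈ {2, 23}.
g = 2: 2^23 ≡ 1 — hits 1, so not a primitive root.
g = 3: 3^23 ≡ 1 — hits 1, so not a primitive root.
g = 4: 4^23 ≡ 1 — hits 1, so not a primitive root.
g = 5: 5^23 ≡ 46; 5^2 ≡ 25 — none is 1, so 5 is a primitive root.
Hence the least primitive root of 47 is 5.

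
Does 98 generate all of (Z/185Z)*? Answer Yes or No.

185 = 5 · 37 is a product of two distinct odd primes, so (Z/185Z)^× ≅ (Z/5Z)^× × (Z/37Z)^× is not cyclic.
No primitive root modulo 185 exists; in particular 98 is not one.

No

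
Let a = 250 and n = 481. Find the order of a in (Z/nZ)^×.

The order of 250 must divide φ(481) = φ(13·37) = (13−1)·(37−1) = 12·36 = 432 = 2^4 · 3^3.
Divisors of 432: 1, 2, 3, 4, 6, 8, 9, 12, 16, 18, 24, 27, 36, 48, 54, 72, 108, 144, 216, 432.
Check 250^d mod 481 for each divisor in increasing order:
250^1 ≡ 250 (mod 481)
250^2 ≡ 451 (mod 481)
250^3 ≡ 196 (mod 481)
250^4 ≡ 419 (mod 481)
250^6 ≡ 417 (mod 481)
250^8 ≡ 477 (mod 481)
250^9 ≡ 443 (mod 481)
250^12 ≡ 248 (mod 481)
250^16 ≡ 16 (mod 481)
250^18 ≡ 1 (mod 481) ✓
Hence ord(250) = 18.

18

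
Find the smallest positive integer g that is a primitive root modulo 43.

φ(43) = 43 − 1 = 42 = 2 · 3 · 7.
g is a primitive root iff g^(42/q) ≢ 1 (mod 43) for each prime q ∈ {2, 3, 7}.
g = 2: 2^21 ≡ 42; 2^14 ≡ 1 — hits 1, so not a primitive root.
g = 3: 3^21 ≡ 42; 3^14 ≡ 36; 3^6 ≡ 41 — none is 1, so 3 is a primitive root.
The smallest primitive root modulo 43 is 3.

3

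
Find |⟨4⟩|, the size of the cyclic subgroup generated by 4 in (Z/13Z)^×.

ord(4) | φ(13) = 13 − 1 = 12 = 2^2 · 3.
Divisors of 12: 1, 2, 3, 4, 6, 12.
Compute 4^d (mod 13) for the divisors d until we hit 1:
4^1 ≡ 4 (mod 13)
4^2 ≡ 3 (mod 13)
4^3 ≡ 12 (mod 13)
4^4 ≡ 9 (mod 13)
4^6 ≡ 1 (mod 13) ✓
Therefore the multiplicative order of 4 modulo 13 is 6.

6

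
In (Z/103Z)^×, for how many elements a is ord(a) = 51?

φ(103) = 103 − 1 = 102 = 2 · 3 · 17.
In a cyclic group of order 102, there are φ(d) elements of order d for each divisor d of 102, and zero for non-divisors.
51 = 3 · 17 divides 102, and φ(51) = 32.

32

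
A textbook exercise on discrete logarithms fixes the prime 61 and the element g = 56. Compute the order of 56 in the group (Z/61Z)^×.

15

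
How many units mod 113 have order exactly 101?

0

φ(113) = 113 − 1 = 112 = 2^4 · 7.
In a cyclic group of order 112, there are φ(d) elements of order d for each divisor d of 112, and zero for non-divisors.
Here 112 is not a multiple of 101, so there are no elements of order 101.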